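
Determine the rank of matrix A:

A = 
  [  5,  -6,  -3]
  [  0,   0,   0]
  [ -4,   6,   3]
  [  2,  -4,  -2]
Row reduce:
R3 → R3 + (4/5)·R1
R4 → R4 - (2/5)·R1
Swap R2 ↔ R3
R4 → R4 + (4/3)·R2
REF = 
  [  5,  -6,  -3]
  [  0, 6/5, 3/5]
  [  0,   0,   0]
  [  0,   0,   0]
Pivot columns: 1, 2 → 2 pivots.

rank(A) = 2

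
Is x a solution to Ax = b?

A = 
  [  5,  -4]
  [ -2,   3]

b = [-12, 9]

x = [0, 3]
Yes

Ax = [-12, 9] = b ✓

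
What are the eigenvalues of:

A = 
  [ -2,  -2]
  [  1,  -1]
tr(A) = -3, det(A) = 4
Characteristic polynomial: λ² - tr(A)λ + det(A) = λ² + 3λ + 4
λ² + 3λ + 4 = 0  ⇒  λ = (-3 ± √((3)² - 4·(4)))/2 = (-3 ± √(-7))/2
  = (-3 + i√7)/2,  (-3 - i√7)/2

λ = (-3 + i√7)/2, (-3 - i√7)/2  (≈ -1.5 + 1.323i, -1.5 - 1.323i)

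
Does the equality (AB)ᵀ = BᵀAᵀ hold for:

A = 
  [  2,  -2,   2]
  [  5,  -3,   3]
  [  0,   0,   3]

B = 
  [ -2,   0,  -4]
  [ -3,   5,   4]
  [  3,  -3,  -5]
Yes

(AB)ᵀ = 
  [  8,   8,   9]
  [-16, -24,  -9]
  [-26, -47, -15]

BᵀAᵀ = 
  [  8,   8,   9]
  [-16, -24,  -9]
  [-26, -47, -15]

Both sides are equal — this is the standard identity (AB)ᵀ = BᵀAᵀ, which holds for all A, B.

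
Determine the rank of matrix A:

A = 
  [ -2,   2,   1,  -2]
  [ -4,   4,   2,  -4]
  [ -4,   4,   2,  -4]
Row reduce:
R2 → R2 - (2)·R1
R3 → R3 - (2)·R1
REF = 
  [ -2,   2,   1,  -2]
  [  0,   0,   0,   0]
  [  0,   0,   0,   0]
Pivot columns: 1 → 1 pivot.

rank(A) = 1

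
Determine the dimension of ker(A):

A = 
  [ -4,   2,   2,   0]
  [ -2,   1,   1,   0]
nullity(A) = 3

Row reduce:
R2 → R2 - (1/2)·R1
REF = 
  [ -4,   2,   2,   0]
  [  0,   0,   0,   0]
Pivot columns: 1 → 1 pivot.
rank(A) = 1, so nullity(A) = 4 - 1 = 3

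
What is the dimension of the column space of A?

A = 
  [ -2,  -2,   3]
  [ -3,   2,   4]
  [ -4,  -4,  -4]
Row reduce:
R2 → R2 - (3/2)·R1
R3 → R3 - (2)·R1
REF = 
  [  -2,   -2,    3]
  [   0,    5, -1/2]
  [   0,    0,  -10]
Pivot columns: 1, 2, 3 → 3 pivots.
dim(Col(A)) = number of pivot columns = 3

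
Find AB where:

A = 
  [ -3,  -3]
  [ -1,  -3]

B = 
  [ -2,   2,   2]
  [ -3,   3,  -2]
AB = 
  [ 15, -15,   0]
  [ 11, -11,   4]

A is 2×2 and B is 2×3, so AB is 2×3. Each entry is (row of A)·(column of B):
AB[1,1] = (-3)(-2) + (-3)(-3) = 15
AB[1,2] = (-3)(2) + (-3)(3) = -15
AB[1,3] = (-3)(2) + (-3)(-2) = 0
AB[2,1] = (-1)(-2) + (-3)(-3) = 11
AB[2,2] = (-1)(2) + (-3)(3) = -11
AB[2,3] = (-1)(2) + (-3)(-2) = 4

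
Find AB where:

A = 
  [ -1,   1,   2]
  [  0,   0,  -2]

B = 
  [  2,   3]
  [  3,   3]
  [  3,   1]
A is 2×3 and B is 3×2, so AB is 2×2. Each entry is (row of A)·(column of B):
AB[1,1] = (-1)(2) + (1)(3) + (2)(3) = 7
AB[1,2] = (-1)(3) + (1)(3) + (2)(1) = 2
AB[2,1] = (0)(2) + (0)(3) + (-2)(3) = -6
AB[2,2] = (0)(3) + (0)(3) + (-2)(1) = -2

AB = 
  [  7,   2]
  [ -6,  -2]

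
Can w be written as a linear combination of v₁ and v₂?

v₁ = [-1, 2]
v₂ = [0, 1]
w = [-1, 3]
Yes

Form the augmented matrix and row-reduce:
[v₁|v₂|w] = 
  [ -1,   0,  -1]
  [  2,   1,   3]
R2 → R2 + (2)·R1
REF = 
  [ -1,   0,  -1]
  [  0,   1,   1]

No row of the form [0 0 | nonzero], so the system is consistent. Back-substitution gives c₁ = 1, c₂ = 1: w = (1)·v₁ + (1)·v₂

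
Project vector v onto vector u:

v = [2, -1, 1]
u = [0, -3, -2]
v·u = (2)(0) + (-1)(-3) + (1)(-2) = 1
u·u = (0)² + (-3)² + (-2)² = 13
proj_u(v) = (v·u / u·u) × u = (1/13) × u

proj_u(v) = [0, -3/13, -2/13]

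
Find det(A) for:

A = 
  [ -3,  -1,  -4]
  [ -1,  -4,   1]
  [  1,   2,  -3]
-36

Cofactor expansion along row 1:
det(A) = (-3)·((-4)(-3) - (1)(2)) - (-1)·((-1)(-3) - (1)(1)) + (-4)·((-1)(2) - (-4)(1))
  = (-3)(10) - (-1)(2) + (-4)(2)
  = -36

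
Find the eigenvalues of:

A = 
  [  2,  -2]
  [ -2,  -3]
tr(A) = -1, det(A) = -10
Characteristic polynomial: λ² - tr(A)λ + det(A) = λ² + λ - 10
λ² + λ - 10 = 0  ⇒  λ = (-1 ± √((1)² - 4·(-10)))/2 = (-1 ± √(41))/2
  = (-1 + √41)/2,  (-1 - √41)/2

λ = (-1 + √41)/2, (-1 - √41)/2  (≈ 2.702, -3.702)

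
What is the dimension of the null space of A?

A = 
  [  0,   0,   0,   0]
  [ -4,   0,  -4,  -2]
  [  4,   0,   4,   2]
nullity(A) = 3

Row reduce:
Swap R1 ↔ R2
R3 → R3 + (1)·R1
REF = 
  [ -4,   0,  -4,  -2]
  [  0,   0,   0,   0]
  [  0,   0,   0,   0]
Pivot columns: 1 → 1 pivot.
rank(A) = 1, so nullity(A) = 4 - 1 = 3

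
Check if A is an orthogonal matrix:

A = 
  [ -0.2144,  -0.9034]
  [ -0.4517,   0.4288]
No

AᵀA = 
  [  0.2500,   0]
  [  0,   1]
≠ I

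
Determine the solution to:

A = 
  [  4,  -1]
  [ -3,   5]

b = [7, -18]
Row reduce the augmented matrix [A|b]:
R2 → R2 + (3/4)·R1
REF = 
  [    4,    -1,     7]
  [    0,  17/4, -51/4]

Back-substitution:
x₂ = (-51/4) / (17/4) = -3
x₁ = (7 - (-1)(-3)) / 4 = 1

x = [1, -3]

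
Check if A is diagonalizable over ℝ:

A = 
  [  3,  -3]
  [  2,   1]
No

tr(A) = 4, det(A) = 9
Characteristic polynomial: λ² - tr(A)λ + det(A) = λ² - 4λ + 9
λ² - 4λ + 9 = 0  ⇒  λ = (4 ± √((-4)² - 4·(9)))/2 = (4 ± √(-20))/2
  = 2 + i√5,  2 - i√5
Eigenvalues: 2 + i√5, 2 - i√5  (≈ 2 + 2.236i, 2 - 2.236i)
Has complex eigenvalues (not diagonalizable over ℝ).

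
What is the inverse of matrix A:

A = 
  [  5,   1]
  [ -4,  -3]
det(A) = (5)(-3) - (1)(-4) = -11
For a 2×2 matrix, A⁻¹ = (1/det(A)) · [[d, -b], [-c, a]]
    = (-1/11) · [[-3, -1], [4, 5]]

A⁻¹ = 
  [ 3/11,  1/11]
  [-4/11, -5/11]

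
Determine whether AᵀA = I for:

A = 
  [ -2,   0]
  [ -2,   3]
No

AᵀA = 
  [  8,  -6]
  [ -6,   9]
≠ I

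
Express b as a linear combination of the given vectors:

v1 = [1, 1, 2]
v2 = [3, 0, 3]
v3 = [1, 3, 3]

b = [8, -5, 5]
c1 = 1, c2 = 3, c3 = -2

b = 1·v1 + 3·v2 + -2·v3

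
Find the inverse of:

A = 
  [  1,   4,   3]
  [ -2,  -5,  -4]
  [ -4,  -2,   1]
det(A) = (1)·((-5)(1) - (-4)(-2)) - (4)·((-2)(1) - (-4)(-4)) + (3)·((-2)(-2) - (-5)(-4))
  = (1)(-13) - (4)(-18) + (3)(-16)
  = 11
det(A) = 11 ≠ 0, so A is invertible.

Cofactors Cᵢⱼ = (-1)ⁱ⁺ʲ·Mᵢⱼ:
C = 
  [-13,  18, -16]
  [-10,  13, -14]
  [ -1,  -2,   3]

adj(A) = Cᵀ:
adj(A) = 
  [-13, -10,  -1]
  [ 18,  13,  -2]
  [-16, -14,   3]

A⁻¹ = (1/11) · adj(A):
A⁻¹ = 
  [-13/11, -10/11,  -1/11]
  [ 18/11,  13/11,  -2/11]
  [-16/11, -14/11,   3/11]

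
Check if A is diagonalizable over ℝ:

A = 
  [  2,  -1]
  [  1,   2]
No

tr(A) = 4, det(A) = 5
Characteristic polynomial: λ² - tr(A)λ + det(A) = λ² - 4λ + 5
λ² - 4λ + 5 = 0  ⇒  λ = (4 ± √((-4)² - 4·(5)))/2 = (4 ± √(-4))/2
  = 2 + i,  2 - i
Eigenvalues: 2 + i, 2 - i  (≈ 2 + 1i, 2 - 1i)
Has complex eigenvalues (not diagonalizable over ℝ).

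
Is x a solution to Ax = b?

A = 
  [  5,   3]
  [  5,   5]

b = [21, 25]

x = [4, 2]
No

Ax = [26, 30] ≠ b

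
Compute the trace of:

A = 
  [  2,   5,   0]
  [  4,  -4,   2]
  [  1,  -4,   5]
3

tr(A) = 2 + -4 + 5 = 3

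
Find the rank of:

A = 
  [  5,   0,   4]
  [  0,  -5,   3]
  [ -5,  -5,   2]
Row reduce:
R3 → R3 + (1)·R1
R3 → R3 - (1)·R2
REF = 
  [  5,   0,   4]
  [  0,  -5,   3]
  [  0,   0,   3]
Pivot columns: 1, 2, 3 → 3 pivots.

rank(A) = 3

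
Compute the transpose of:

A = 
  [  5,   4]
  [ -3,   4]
Aᵀ = 
  [  5,  -3]
  [  4,   4]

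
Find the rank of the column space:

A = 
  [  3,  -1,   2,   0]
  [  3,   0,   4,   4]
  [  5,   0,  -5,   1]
dim(Col(A)) = 3

Row reduce:
R2 → R2 - (1)·R1
R3 → R3 - (5/3)·R1
R3 → R3 - (5/3)·R2
REF = 
  [    3,    -1,     2,     0]
  [    0,     1,     2,     4]
  [    0,     0, -35/3, -17/3]
Pivot columns: 1, 2, 3 → 3 pivots.
dim(Col(A)) = number of pivot columns = 3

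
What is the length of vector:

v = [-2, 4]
4.472

||v||₂ = √((-2)² + (4)²) = √20 = 4.472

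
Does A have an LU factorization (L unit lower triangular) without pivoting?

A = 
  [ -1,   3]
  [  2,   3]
Yes.
A[1,1] = -1 ≠ 0, so Gaussian elimination proceeds without a row swap: multiplier ℓ₂₁ = (2)/(-1) = -2, and U[2,2] = 3 - (-2)(3) = 9.
L = 
  [  1,   0]
  [ -2,   1]
U = 
  [ -1,   3]
  [  0,   9]
Check row 2 of LU: [(-2)(-1), (-2)(3) + 9] = [2, 3] = row 2 of A ✓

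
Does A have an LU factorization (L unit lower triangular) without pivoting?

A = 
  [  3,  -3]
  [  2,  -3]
Yes.
A[1,1] = 3 ≠ 0, so Gaussian elimination proceeds without a row swap: multiplier ℓ₂₁ = (2)/(3) = 2/3, and U[2,2] = -3 - (2/3)(-3) = -1.
L = 
  [  1,   0]
  [2/3,   1]
U = 
  [  3,  -3]
  [  0,  -1]
Check row 2 of LU: [(2/3)(3), (2/3)(-3) + (-1)] = [2, -3] = row 2 of A ✓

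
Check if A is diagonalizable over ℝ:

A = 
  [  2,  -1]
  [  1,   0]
No

tr(A) = 2, det(A) = 1
Characteristic polynomial: λ² - tr(A)λ + det(A) = λ² - 2λ + 1
λ² - 2λ + 1 = (λ - 1)²
Eigenvalues: 1, 1
λ=1: alg. mult. = 2, geom. mult. = 2 - rank(A - (1)I) = 2 - 1 = 1
Sum of geometric multiplicities = 1 < n = 2, so there aren't enough independent eigenvectors.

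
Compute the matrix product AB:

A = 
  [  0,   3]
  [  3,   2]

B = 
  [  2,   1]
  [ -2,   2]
AB = 
  [ -6,   6]
  [  2,   7]

A is 2×2 and B is 2×2, so AB is 2×2. Each entry is (row of A)·(column of B):
AB[1,1] = (0)(2) + (3)(-2) = -6
AB[1,2] = (0)(1) + (3)(2) = 6
AB[2,1] = (3)(2) + (2)(-2) = 2
AB[2,2] = (3)(1) + (2)(2) = 7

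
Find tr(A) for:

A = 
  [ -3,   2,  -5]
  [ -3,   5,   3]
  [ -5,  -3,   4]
6

tr(A) = -3 + 5 + 4 = 6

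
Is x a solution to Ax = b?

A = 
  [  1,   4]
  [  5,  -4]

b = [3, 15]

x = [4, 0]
No

Ax = [4, 20] ≠ b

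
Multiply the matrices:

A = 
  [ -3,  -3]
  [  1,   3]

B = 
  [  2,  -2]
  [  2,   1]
A is 2×2 and B is 2×2, so AB is 2×2. Each entry is (row of A)·(column of B):
AB[1,1] = (-3)(2) + (-3)(2) = -12
AB[1,2] = (-3)(-2) + (-3)(1) = 3
AB[2,1] = (1)(2) + (3)(2) = 8
AB[2,2] = (1)(-2) + (3)(1) = 1

AB = 
  [-12,   3]
  [  8,   1]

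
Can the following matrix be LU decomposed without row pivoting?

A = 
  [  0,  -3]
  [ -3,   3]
No.
A[1,1] = 0 but A[2,1] = -3 ≠ 0. Any LU with L unit lower triangular has (LU)[1,1] = U[1,1] and (LU)[2,1] = L[2,1]·U[1,1]; matching A forces U[1,1] = 0, which then forces (LU)[2,1] = 0 ≠ -3. A row swap (pivoting) is required.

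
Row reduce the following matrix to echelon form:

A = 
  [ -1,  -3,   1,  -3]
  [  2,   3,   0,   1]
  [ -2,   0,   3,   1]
Row operations:
R2 → R2 + (2)·R1
R3 → R3 - (2)·R1
R3 → R3 + (2)·R2

Resulting echelon form:
REF = 
  [ -1,  -3,   1,  -3]
  [  0,  -3,   2,  -5]
  [  0,   0,   5,  -3]

Rank = 3 (number of non-zero pivot rows).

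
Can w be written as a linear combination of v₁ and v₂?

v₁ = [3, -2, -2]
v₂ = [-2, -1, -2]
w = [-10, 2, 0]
Yes

Form the augmented matrix and row-reduce:
[v₁|v₂|w] = 
  [  3,  -2, -10]
  [ -2,  -1,   2]
  [ -2,  -2,   0]
R2 → R2 + (2/3)·R1
R3 → R3 + (2/3)·R1
R3 → R3 - (10/7)·R2
REF = 
  [    3,    -2,   -10]
  [    0,  -7/3, -14/3]
  [    0,     0,     0]

No row of the form [0 0 | nonzero], so the system is consistent. Back-substitution gives c₁ = -2, c₂ = 2: w = (-2)·v₁ + (2)·v₂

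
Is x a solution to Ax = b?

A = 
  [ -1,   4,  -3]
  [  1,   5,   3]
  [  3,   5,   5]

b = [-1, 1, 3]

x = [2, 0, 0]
No

Ax = [-2, 2, 6] ≠ b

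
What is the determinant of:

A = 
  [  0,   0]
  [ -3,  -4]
For a 2×2 matrix, det = ad - bc = (0)(-4) - (0)(-3) = 0

det(A) = 0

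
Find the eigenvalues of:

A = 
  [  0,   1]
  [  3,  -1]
tr(A) = -1, det(A) = -3
Characteristic polynomial: λ² - tr(A)λ + det(A) = λ² + λ - 3
λ² + λ - 3 = 0  ⇒  λ = (-1 ± √((1)² - 4·(-3)))/2 = (-1 ± √(13))/2
  = (-1 + √13)/2,  (-1 - √13)/2

λ = (-1 + √13)/2, (-1 - √13)/2  (≈ 1.303, -2.303)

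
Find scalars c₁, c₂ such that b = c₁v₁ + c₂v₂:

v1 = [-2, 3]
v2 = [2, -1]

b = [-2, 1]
c1 = 0, c2 = -1

b = 0·v1 + -1·v2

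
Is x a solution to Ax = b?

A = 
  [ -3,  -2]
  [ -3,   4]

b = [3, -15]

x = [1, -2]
No

Ax = [1, -11] ≠ b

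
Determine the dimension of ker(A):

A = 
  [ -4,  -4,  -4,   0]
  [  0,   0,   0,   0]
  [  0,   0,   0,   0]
nullity(A) = 3

Row reduce:
(no row operations needed)
REF = 
  [ -4,  -4,  -4,   0]
  [  0,   0,   0,   0]
  [  0,   0,   0,   0]
Pivot columns: 1 → 1 pivot.
rank(A) = 1, so nullity(A) = 4 - 1 = 3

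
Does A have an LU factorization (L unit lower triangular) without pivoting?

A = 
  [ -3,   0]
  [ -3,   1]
Yes.
A[1,1] = -3 ≠ 0, so Gaussian elimination proceeds without a row swap: multiplier ℓ₂₁ = (-3)/(-3) = 1, and U[2,2] = 1 - (1)(0) = 1.
L = 
  [  1,   0]
  [  1,   1]
U = 
  [ -3,   0]
  [  0,   1]
Check row 2 of LU: [(1)(-3), (1)(0) + 1] = [-3, 1] = row 2 of A ✓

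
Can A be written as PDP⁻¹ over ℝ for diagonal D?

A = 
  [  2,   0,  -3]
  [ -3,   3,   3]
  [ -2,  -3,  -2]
No

Characteristic polynomial: det(λI - A) = λ³ - 3λ² - λ + 39
By the rational root theorem any rational root is an integer dividing 39; none of those is a root, so p(λ) has no rational roots and hence (being an irreducible cubic) no repeated roots.
Discriminant of the cubic: Δ = -34736
Δ < 0 ⇒ one real eigenvalue and a complex-conjugate pair: λ ≈ 2.852 + 2.508i, 2.852 - 2.508i, -2.704
Has complex eigenvalues (not diagonalizable over ℝ).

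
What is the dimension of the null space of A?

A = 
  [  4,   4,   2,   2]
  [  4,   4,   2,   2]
nullity(A) = 3

Row reduce:
R2 → R2 - (1)·R1
REF = 
  [  4,   4,   2,   2]
  [  0,   0,   0,   0]
Pivot columns: 1 → 1 pivot.
rank(A) = 1, so nullity(A) = 4 - 1 = 3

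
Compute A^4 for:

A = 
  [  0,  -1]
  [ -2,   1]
A^4 = 
  [  6,  -5]
  [-10,  11]

A² = A·A:
A²[1,1] = (0)(0) + (-1)(-2) = 2
A²[1,2] = (0)(-1) + (-1)(1) = -1
A²[2,1] = (-2)(0) + (1)(-2) = -2
A²[2,2] = (-2)(-1) + (1)(1) = 3
A² = 
  [  2,  -1]
  [ -2,   3]

A^3 = A^2·A:
A^3[1,1] = (2)(0) + (-1)(-2) = 2
A^3[1,2] = (2)(-1) + (-1)(1) = -3
A^3[2,1] = (-2)(0) + (3)(-2) = -6
A^3[2,2] = (-2)(-1) + (3)(1) = 5
A^3 = 
  [  2,  -3]
  [ -6,   5]

A^4 = A^3·A:
A^4[1,1] = (2)(0) + (-3)(-2) = 6
A^4[1,2] = (2)(-1) + (-3)(1) = -5
A^4[2,1] = (-6)(0) + (5)(-2) = -10
A^4[2,2] = (-6)(-1) + (5)(1) = 11
A^4 = 
  [  6,  -5]
  [-10,  11]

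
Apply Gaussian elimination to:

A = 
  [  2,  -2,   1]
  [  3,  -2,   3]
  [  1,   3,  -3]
Row operations:
R2 → R2 - (3/2)·R1
R3 → R3 - (1/2)·R1
R3 → R3 - (4)·R2

Resulting echelon form:
REF = 
  [    2,    -2,     1]
  [    0,     1,   3/2]
  [    0,     0, -19/2]

Rank = 3 (number of non-zero pivot rows).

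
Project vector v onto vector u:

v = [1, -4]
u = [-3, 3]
v·u = (1)(-3) + (-4)(3) = -15
u·u = (-3)² + (3)² = 18
proj_u(v) = (v·u / u·u) × u = (-15/18) × u = (-5/6) × u

proj_u(v) = [5/2, -5/2]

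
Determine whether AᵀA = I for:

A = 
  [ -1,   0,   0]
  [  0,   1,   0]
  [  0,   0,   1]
Yes

AᵀA = 
  [  1,   0,   0]
  [  0,   1,   0]
  [  0,   0,   1]
= I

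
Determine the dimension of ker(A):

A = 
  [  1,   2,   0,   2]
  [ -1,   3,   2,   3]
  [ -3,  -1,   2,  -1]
nullity(A) = 2

Row reduce:
R2 → R2 + (1)·R1
R3 → R3 + (3)·R1
R3 → R3 - (1)·R2
REF = 
  [  1,   2,   0,   2]
  [  0,   5,   2,   5]
  [  0,   0,   0,   0]
Pivot columns: 1, 2 → 2 pivots.
rank(A) = 2, so nullity(A) = 4 - 2 = 2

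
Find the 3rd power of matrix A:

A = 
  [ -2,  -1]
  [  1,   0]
A² = A·A:
A²[1,1] = (-2)(-2) + (-1)(1) = 3
A²[1,2] = (-2)(-1) + (-1)(0) = 2
A²[2,1] = (1)(-2) + (0)(1) = -2
A²[2,2] = (1)(-1) + (0)(0) = -1
A² = 
  [  3,   2]
  [ -2,  -1]

A^3 = A^2·A:
A^3[1,1] = (3)(-2) + (2)(1) = -4
A^3[1,2] = (3)(-1) + (2)(0) = -3
A^3[2,1] = (-2)(-2) + (-1)(1) = 3
A^3[2,2] = (-2)(-1) + (-1)(0) = 2
A^3 = 
  [ -4,  -3]
  [  3,   2]

Therefore
A^3 = 
  [ -4,  -3]
  [  3,   2]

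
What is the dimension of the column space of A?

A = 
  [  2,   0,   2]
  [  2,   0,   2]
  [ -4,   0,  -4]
dim(Col(A)) = 1

Row reduce:
R2 → R2 - (1)·R1
R3 → R3 + (2)·R1
REF = 
  [  2,   0,   2]
  [  0,   0,   0]
  [  0,   0,   0]
Pivot columns: 1 → 1 pivot.
dim(Col(A)) = number of pivot columns = 1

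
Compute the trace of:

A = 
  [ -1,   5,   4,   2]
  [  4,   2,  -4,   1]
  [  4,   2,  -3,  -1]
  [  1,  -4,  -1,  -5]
-7

tr(A) = -1 + 2 + -3 + -5 = -7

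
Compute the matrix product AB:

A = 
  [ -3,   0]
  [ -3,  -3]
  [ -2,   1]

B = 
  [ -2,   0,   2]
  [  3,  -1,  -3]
AB = 
  [  6,   0,  -6]
  [ -3,   3,   3]
  [  7,  -1,  -7]

A is 3×2 and B is 2×3, so AB is 3×3. Each entry is (row of A)·(column of B):
AB[1,1] = (-3)(-2) + (0)(3) = 6
AB[1,2] = (-3)(0) + (0)(-1) = 0
AB[1,3] = (-3)(2) + (0)(-3) = -6
AB[2,1] = (-3)(-2) + (-3)(3) = -3
AB[2,2] = (-3)(0) + (-3)(-1) = 3
AB[2,3] = (-3)(2) + (-3)(-3) = 3
AB[3,1] = (-2)(-2) + (1)(3) = 7
AB[3,2] = (-2)(0) + (1)(-1) = -1
AB[3,3] = (-2)(2) + (1)(-3) = -7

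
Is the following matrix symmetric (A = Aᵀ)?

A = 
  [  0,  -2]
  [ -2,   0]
Yes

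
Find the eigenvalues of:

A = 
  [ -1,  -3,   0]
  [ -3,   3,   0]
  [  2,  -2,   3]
Characteristic polynomial: det(λI - A) = λ³ - 5λ² - 6λ + 36
Testing integer divisors of the constant term: p(3) = 0, so (λ - 3) is a factor:
p(λ) = (λ - 3)(λ² - 2λ - 12)
λ² - 2λ - 12 = 0  ⇒  λ = (2 ± √((-2)² - 4·(-12)))/2 = (2 ± √(52))/2
  = 1 + √13,  1 - √13

λ = 3, 1 + √13, 1 - √13  (≈ 3, 4.606, -2.606)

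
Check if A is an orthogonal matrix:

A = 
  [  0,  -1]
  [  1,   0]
Yes

AᵀA = 
  [  1,   0]
  [  0,   1]
= I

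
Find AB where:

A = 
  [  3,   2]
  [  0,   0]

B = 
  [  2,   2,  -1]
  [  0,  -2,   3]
A is 2×2 and B is 2×3, so AB is 2×3. Each entry is (row of A)·(column of B):
AB[1,1] = (3)(2) + (2)(0) = 6
AB[1,2] = (3)(2) + (2)(-2) = 2
AB[1,3] = (3)(-1) + (2)(3) = 3
AB[2,1] = (0)(2) + (0)(0) = 0
AB[2,2] = (0)(2) + (0)(-2) = 0
AB[2,3] = (0)(-1) + (0)(3) = 0

AB = 
  [  6,   2,   3]
  [  0,   0,   0]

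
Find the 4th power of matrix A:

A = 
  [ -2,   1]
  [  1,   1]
A^4 = 
  [ 26,  -7]
  [ -7,   5]

A² = A·A:
A²[1,1] = (-2)(-2) + (1)(1) = 5
A²[1,2] = (-2)(1) + (1)(1) = -1
A²[2,1] = (1)(-2) + (1)(1) = -1
A²[2,2] = (1)(1) + (1)(1) = 2
A² = 
  [  5,  -1]
  [ -1,   2]

A^3 = A^2·A:
A^3[1,1] = (5)(-2) + (-1)(1) = -11
A^3[1,2] = (5)(1) + (-1)(1) = 4
A^3[2,1] = (-1)(-2) + (2)(1) = 4
A^3[2,2] = (-1)(1) + (2)(1) = 1
A^3 = 
  [-11,   4]
  [  4,   1]

A^4 = A^3·A:
A^4[1,1] = (-11)(-2) + (4)(1) = 26
A^4[1,2] = (-11)(1) + (4)(1) = -7
A^4[2,1] = (4)(-2) + (1)(1) = -7
A^4[2,2] = (4)(1) + (1)(1) = 5
A^4 = 
  [ 26,  -7]
  [ -7,   5]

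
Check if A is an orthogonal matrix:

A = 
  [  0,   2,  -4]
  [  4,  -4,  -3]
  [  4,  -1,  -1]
No

AᵀA = 
  [ 32, -20, -16]
  [-20,  21,   5]
  [-16,   5,  26]
≠ I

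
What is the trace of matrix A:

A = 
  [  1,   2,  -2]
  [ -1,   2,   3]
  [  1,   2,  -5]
-2

tr(A) = 1 + 2 + -5 = -2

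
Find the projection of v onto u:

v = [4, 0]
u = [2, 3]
proj_u(v) = [16/13, 24/13]

v·u = (4)(2) + (0)(3) = 8
u·u = (2)² + (3)² = 13
proj_u(v) = (v·u / u·u) × u = (8/13) × u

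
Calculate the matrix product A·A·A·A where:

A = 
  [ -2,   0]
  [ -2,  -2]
A^4 = 
  [ 16,   0]
  [ 64,  16]

A² = A·A:
A²[1,1] = (-2)(-2) + (0)(-2) = 4
A²[1,2] = (-2)(0) + (0)(-2) = 0
A²[2,1] = (-2)(-2) + (-2)(-2) = 8
A²[2,2] = (-2)(0) + (-2)(-2) = 4
A² = 
  [  4,   0]
  [  8,   4]

A^3 = A^2·A:
A^3[1,1] = (4)(-2) + (0)(-2) = -8
A^3[1,2] = (4)(0) + (0)(-2) = 0
A^3[2,1] = (8)(-2) + (4)(-2) = -24
A^3[2,2] = (8)(0) + (4)(-2) = -8
A^3 = 
  [ -8,   0]
  [-24,  -8]

A^4 = A^3·A:
A^4[1,1] = (-8)(-2) + (0)(-2) = 16
A^4[1,2] = (-8)(0) + (0)(-2) = 0
A^4[2,1] = (-24)(-2) + (-8)(-2) = 64
A^4[2,2] = (-24)(0) + (-8)(-2) = 16
A^4 = 
  [ 16,   0]
  [ 64,  16]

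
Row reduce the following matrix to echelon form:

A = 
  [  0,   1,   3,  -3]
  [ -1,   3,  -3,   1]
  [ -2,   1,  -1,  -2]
Row operations:
Swap R1 ↔ R2
R3 → R3 - (2)·R1
R3 → R3 + (5)·R2

Resulting echelon form:
REF = 
  [ -1,   3,  -3,   1]
  [  0,   1,   3,  -3]
  [  0,   0,  20, -19]

Rank = 3 (number of non-zero pivot rows).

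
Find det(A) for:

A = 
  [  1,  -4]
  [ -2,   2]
For a 2×2 matrix, det = ad - bc = (1)(2) - (-4)(-2) = -6

det(A) = -6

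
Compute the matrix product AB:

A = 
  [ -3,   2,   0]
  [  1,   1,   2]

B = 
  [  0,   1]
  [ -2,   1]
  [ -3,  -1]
AB = 
  [ -4,  -1]
  [ -8,   0]

A is 2×3 and B is 3×2, so AB is 2×2. Each entry is (row of A)·(column of B):
AB[1,1] = (-3)(0) + (2)(-2) + (0)(-3) = -4
AB[1,2] = (-3)(1) + (2)(1) + (0)(-1) = -1
AB[2,1] = (1)(0) + (1)(-2) + (2)(-3) = -8
AB[2,2] = (1)(1) + (1)(1) + (2)(-1) = 0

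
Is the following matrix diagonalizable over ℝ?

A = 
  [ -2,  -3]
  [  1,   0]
No

tr(A) = -2, det(A) = 3
Characteristic polynomial: λ² - tr(A)λ + det(A) = λ² + 2λ + 3
λ² + 2λ + 3 = 0  ⇒  λ = (-2 ± √((2)² - 4·(3)))/2 = (-2 ± √(-8))/2
  = -1 + i√2,  -1 - i√2
Eigenvalues: -1 + i√2, -1 - i√2  (≈ -1 + 1.414i, -1 - 1.414i)
Has complex eigenvalues (not diagonalizable over ℝ).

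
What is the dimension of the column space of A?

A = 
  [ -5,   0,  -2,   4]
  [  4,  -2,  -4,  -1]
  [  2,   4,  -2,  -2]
dim(Col(A)) = 3

Row reduce:
R2 → R2 + (4/5)·R1
R3 → R3 + (2/5)·R1
R3 → R3 + (2)·R2
REF = 
  [   -5,     0,    -2,     4]
  [    0,    -2, -28/5,  11/5]
  [    0,     0,   -14,     4]
Pivot columns: 1, 2, 3 → 3 pivots.
dim(Col(A)) = number of pivot columns = 3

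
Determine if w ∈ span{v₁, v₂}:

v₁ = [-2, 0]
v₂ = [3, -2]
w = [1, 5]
Yes

Form the augmented matrix and row-reduce:
[v₁|v₂|w] = 
  [ -2,   3,   1]
  [  0,  -2,   5]
(already in echelon form — no row operations needed)

No row of the form [0 0 | nonzero], so the system is consistent. Back-substitution gives c₁ = -17/4, c₂ = -5/2: w = (-17/4)·v₁ + (-5/2)·v₂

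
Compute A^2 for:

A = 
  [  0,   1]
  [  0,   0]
A² = A·A:
A²[1,1] = (0)(0) + (1)(0) = 0
A²[1,2] = (0)(1) + (1)(0) = 0
A²[2,1] = (0)(0) + (0)(0) = 0
A²[2,2] = (0)(1) + (0)(0) = 0
A² = 
  [  0,   0]
  [  0,   0]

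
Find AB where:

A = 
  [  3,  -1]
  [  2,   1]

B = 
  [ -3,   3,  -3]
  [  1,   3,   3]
A is 2×2 and B is 2×3, so AB is 2×3. Each entry is (row of A)·(column of B):
AB[1,1] = (3)(-3) + (-1)(1) = -10
AB[1,2] = (3)(3) + (-1)(3) = 6
AB[1,3] = (3)(-3) + (-1)(3) = -12
AB[2,1] = (2)(-3) + (1)(1) = -5
AB[2,2] = (2)(3) + (1)(3) = 9
AB[2,3] = (2)(-3) + (1)(3) = -3

AB = 
  [-10,   6, -12]
  [ -5,   9,  -3]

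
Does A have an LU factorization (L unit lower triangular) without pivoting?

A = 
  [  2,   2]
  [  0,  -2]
Yes.
A[1,1] = 2 ≠ 0, so Gaussian elimination proceeds without a row swap: multiplier ℓ₂₁ = (0)/(2) = 0, and U[2,2] = -2 - (0)(2) = -2.
L = 
  [  1,   0]
  [  0,   1]
U = 
  [  2,   2]
  [  0,  -2]
Check row 2 of LU: [(0)(2), (0)(2) + (-2)] = [0, -2] = row 2 of A ✓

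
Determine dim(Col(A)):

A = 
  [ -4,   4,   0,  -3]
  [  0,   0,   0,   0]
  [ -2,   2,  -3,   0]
dim(Col(A)) = 2

Row reduce:
R3 → R3 - (1/2)·R1
Swap R2 ↔ R3
REF = 
  [ -4,   4,   0,  -3]
  [  0,   0,  -3, 3/2]
  [  0,   0,   0,   0]
Pivot columns: 1, 3 → 2 pivots.
dim(Col(A)) = number of pivot columns = 2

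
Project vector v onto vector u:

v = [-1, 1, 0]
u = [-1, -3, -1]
v·u = (-1)(-1) + (1)(-3) + (0)(-1) = -2
u·u = (-1)² + (-3)² + (-1)² = 11
proj_u(v) = (v·u / u·u) × u = (-2/11) × u

proj_u(v) = [2/11, 6/11, 2/11]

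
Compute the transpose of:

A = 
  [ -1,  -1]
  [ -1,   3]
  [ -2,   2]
Aᵀ = 
  [ -1,  -1,  -2]
  [ -1,   3,   2]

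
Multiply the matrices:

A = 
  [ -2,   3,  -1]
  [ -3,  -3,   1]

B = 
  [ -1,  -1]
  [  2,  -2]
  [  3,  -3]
AB = 
  [  5,  -1]
  [  0,   6]

A is 2×3 and B is 3×2, so AB is 2×2. Each entry is (row of A)·(column of B):
AB[1,1] = (-2)(-1) + (3)(2) + (-1)(3) = 5
AB[1,2] = (-2)(-1) + (3)(-2) + (-1)(-3) = -1
AB[2,1] = (-3)(-1) + (-3)(2) + (1)(3) = 0
AB[2,2] = (-3)(-1) + (-3)(-2) + (1)(-3) = 6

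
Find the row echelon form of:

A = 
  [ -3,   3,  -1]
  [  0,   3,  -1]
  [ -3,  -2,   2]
Row operations:
R3 → R3 - (1)·R1
R3 → R3 + (5/3)·R2

Resulting echelon form:
REF = 
  [ -3,   3,  -1]
  [  0,   3,  -1]
  [  0,   0, 4/3]

Rank = 3 (number of non-zero pivot rows).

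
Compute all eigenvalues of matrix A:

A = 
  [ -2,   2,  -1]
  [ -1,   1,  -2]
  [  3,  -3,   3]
λ = 0, 1 + √7, 1 - √7  (≈ 0, 3.646, -1.646)

Characteristic polynomial: det(λI - A) = λ³ - 2λ² - 6λ
The constant term is 0, so λ = 0 is a root: p(λ) = λ(λ² - 2λ - 6)
λ² - 2λ - 6 = 0  ⇒  λ = (2 ± √((-2)² - 4·(-6)))/2 = (2 ± √(28))/2
  = 1 + √7,  1 - √7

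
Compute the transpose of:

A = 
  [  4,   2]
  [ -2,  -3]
Aᵀ = 
  [  4,  -2]
  [  2,  -3]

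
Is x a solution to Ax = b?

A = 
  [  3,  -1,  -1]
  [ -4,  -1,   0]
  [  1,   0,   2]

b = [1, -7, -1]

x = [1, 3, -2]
No

Ax = [2, -7, -3] ≠ b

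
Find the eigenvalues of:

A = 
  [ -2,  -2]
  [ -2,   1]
λ = 2, -3

tr(A) = -1, det(A) = -6
Characteristic polynomial: λ² - tr(A)λ + det(A) = λ² + λ - 6
λ² + λ - 6 = (λ + 3)(λ - 2)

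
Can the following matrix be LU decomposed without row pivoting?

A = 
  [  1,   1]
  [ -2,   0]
Yes.
A[1,1] = 1 ≠ 0, so Gaussian elimination proceeds without a row swap: multiplier ℓ₂₁ = (-2)/(1) = -2, and U[2,2] = 0 - (-2)(1) = 2.
L = 
  [  1,   0]
  [ -2,   1]
U = 
  [  1,   1]
  [  0,   2]
Check row 2 of LU: [(-2)(1), (-2)(1) + 2] = [-2, 0] = row 2 of A ✓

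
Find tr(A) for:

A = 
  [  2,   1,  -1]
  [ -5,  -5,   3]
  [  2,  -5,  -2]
-5

tr(A) = 2 + -5 + -2 = -5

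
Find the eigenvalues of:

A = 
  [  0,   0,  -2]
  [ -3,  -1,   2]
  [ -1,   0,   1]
λ = -1, 2, -1

Characteristic polynomial: det(λI - A) = λ³ - 3λ - 2
Testing integer divisors of the constant term: p(-1) = 0, so (λ + 1) is a factor:
p(λ) = (λ + 1)(λ² - λ - 2)
λ² - λ - 2 = (λ + 1)(λ - 2)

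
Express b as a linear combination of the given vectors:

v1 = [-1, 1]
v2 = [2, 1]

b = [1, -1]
c1 = -1, c2 = 0

b = -1·v1 + 0·v2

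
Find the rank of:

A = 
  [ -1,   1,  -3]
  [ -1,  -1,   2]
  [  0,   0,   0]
rank(A) = 2

Row reduce:
R2 → R2 - (1)·R1
REF = 
  [ -1,   1,  -3]
  [  0,  -2,   5]
  [  0,   0,   0]
Pivot columns: 1, 2 → 2 pivots.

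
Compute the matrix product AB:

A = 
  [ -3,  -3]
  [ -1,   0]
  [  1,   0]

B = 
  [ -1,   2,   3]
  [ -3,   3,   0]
A is 3×2 and B is 2×3, so AB is 3×3. Each entry is (row of A)·(column of B):
AB[1,1] = (-3)(-1) + (-3)(-3) = 12
AB[1,2] = (-3)(2) + (-3)(3) = -15
AB[1,3] = (-3)(3) + (-3)(0) = -9
AB[2,1] = (-1)(-1) + (0)(-3) = 1
AB[2,2] = (-1)(2) + (0)(3) = -2
AB[2,3] = (-1)(3) + (0)(0) = -3
AB[3,1] = (1)(-1) + (0)(-3) = -1
AB[3,2] = (1)(2) + (0)(3) = 2
AB[3,3] = (1)(3) + (0)(0) = 3

AB = 
  [ 12, -15,  -9]
  [  1,  -2,  -3]
  [ -1,   2,   3]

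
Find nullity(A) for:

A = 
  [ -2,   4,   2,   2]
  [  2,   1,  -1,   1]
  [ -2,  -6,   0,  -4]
nullity(A) = 2

Row reduce:
R2 → R2 + (1)·R1
R3 → R3 - (1)·R1
R3 → R3 + (2)·R2
REF = 
  [ -2,   4,   2,   2]
  [  0,   5,   1,   3]
  [  0,   0,   0,   0]
Pivot columns: 1, 2 → 2 pivots.
rank(A) = 2, so nullity(A) = 4 - 2 = 2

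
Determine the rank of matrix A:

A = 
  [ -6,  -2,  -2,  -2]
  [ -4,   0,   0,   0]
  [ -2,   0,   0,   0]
Row reduce:
R2 → R2 - (2/3)·R1
R3 → R3 - (1/3)·R1
R3 → R3 - (1/2)·R2
REF = 
  [ -6,  -2,  -2,  -2]
  [  0, 4/3, 4/3, 4/3]
  [  0,   0,   0,   0]
Pivot columns: 1, 2 → 2 pivots.

rank(A) = 2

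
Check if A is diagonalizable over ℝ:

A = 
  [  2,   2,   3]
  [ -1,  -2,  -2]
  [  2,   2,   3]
Yes

Characteristic polynomial: det(λI - A) = λ³ - 3λ² - 4λ
The constant term is 0, so λ = 0 is a root: p(λ) = λ(λ² - 3λ - 4)
λ² - 3λ - 4 = (λ + 1)(λ - 4)
Eigenvalues: 0, 4, -1
λ=-1: alg. mult. = 1, geom. mult. = 3 - rank(A - (-1)I) = 3 - 2 = 1
λ=0: alg. mult. = 1, geom. mult. = 3 - rank(A - (0)I) = 3 - 2 = 1
λ=4: alg. mult. = 1, geom. mult. = 3 - rank(A - (4)I) = 3 - 2 = 1
Sum of geometric multiplicities equals n, so A has n independent eigenvectors.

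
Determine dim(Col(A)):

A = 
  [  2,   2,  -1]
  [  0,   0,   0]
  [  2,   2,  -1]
Row reduce:
R3 → R3 - (1)·R1
REF = 
  [  2,   2,  -1]
  [  0,   0,   0]
  [  0,   0,   0]
Pivot columns: 1 → 1 pivot.
dim(Col(A)) = number of pivot columns = 1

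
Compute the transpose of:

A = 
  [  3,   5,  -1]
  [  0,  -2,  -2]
Aᵀ = 
  [  3,   0]
  [  5,  -2]
  [ -1,  -2]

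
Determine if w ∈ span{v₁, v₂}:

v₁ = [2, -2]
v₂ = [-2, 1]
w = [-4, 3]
Yes

Form the augmented matrix and row-reduce:
[v₁|v₂|w] = 
  [  2,  -2,  -4]
  [ -2,   1,   3]
R2 → R2 + (1)·R1
REF = 
  [  2,  -2,  -4]
  [  0,  -1,  -1]

No row of the form [0 0 | nonzero], so the system is consistent. Back-substitution gives c₁ = -1, c₂ = 1: w = (-1)·v₁ + (1)·v₂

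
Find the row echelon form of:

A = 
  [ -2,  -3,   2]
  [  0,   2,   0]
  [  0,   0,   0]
Row operations:
No row operations needed (already in echelon form).

Resulting echelon form:
REF = 
  [ -2,  -3,   2]
  [  0,   2,   0]
  [  0,   0,   0]

Rank = 2 (number of non-zero pivot rows).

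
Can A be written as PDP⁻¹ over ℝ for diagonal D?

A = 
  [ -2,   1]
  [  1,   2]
Yes

tr(A) = 0, det(A) = -5
Characteristic polynomial: λ² - tr(A)λ + det(A) = λ² - 5
λ² - 5 = 0  ⇒  λ = (0 ± √((0)² - 4·(-5)))/2 = (0 ± √(20))/2
  = √5,  -√5
Eigenvalues: √5, -√5  (≈ 2.236, -2.236)
The two irrational eigenvalues are distinct (simple), so each has alg. mult. = geom. mult. = 1.
Sum of geometric multiplicities equals n, so A has n independent eigenvectors.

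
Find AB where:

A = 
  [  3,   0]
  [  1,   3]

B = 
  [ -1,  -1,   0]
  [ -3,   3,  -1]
AB = 
  [ -3,  -3,   0]
  [-10,   8,  -3]

A is 2×2 and B is 2×3, so AB is 2×3. Each entry is (row of A)·(column of B):
AB[1,1] = (3)(-1) + (0)(-3) = -3
AB[1,2] = (3)(-1) + (0)(3) = -3
AB[1,3] = (3)(0) + (0)(-1) = 0
AB[2,1] = (1)(-1) + (3)(-3) = -10
AB[2,2] = (1)(-1) + (3)(3) = 8
AB[2,3] = (1)(0) + (3)(-1) = -3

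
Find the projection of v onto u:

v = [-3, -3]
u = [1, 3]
proj_u(v) = [-6/5, -18/5]

v·u = (-3)(1) + (-3)(3) = -12
u·u = (1)² + (3)² = 10
proj_u(v) = (v·u / u·u) × u = (-12/10) × u = (-6/5) × u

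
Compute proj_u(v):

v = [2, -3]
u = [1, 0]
proj_u(v) = [2, 0]

v·u = (2)(1) + (-3)(0) = 2
u·u = (1)² + (0)² = 1
proj_u(v) = (v·u / u·u) × u = (2/1) × u = (2) × u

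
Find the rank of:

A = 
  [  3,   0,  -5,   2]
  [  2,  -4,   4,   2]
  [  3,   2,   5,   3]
Row reduce:
R2 → R2 - (2/3)·R1
R3 → R3 - (1)·R1
R3 → R3 + (1/2)·R2
REF = 
  [   3,    0,   -5,    2]
  [   0,   -4, 22/3,  2/3]
  [   0,    0, 41/3,  4/3]
Pivot columns: 1, 2, 3 → 3 pivots.

rank(A) = 3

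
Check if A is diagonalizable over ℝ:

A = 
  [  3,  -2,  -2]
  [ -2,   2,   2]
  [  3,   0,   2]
No

Characteristic polynomial: det(λI - A) = λ³ - 7λ² + 18λ - 4
By the rational root theorem any rational root is an integer dividing 4; none of those is a root, so p(λ) has no rational roots and hence (being an irreducible cubic) no repeated roots.
Discriminant of the cubic: Δ = -4300
Δ < 0 ⇒ one real eigenvalue and a complex-conjugate pair: λ ≈ 3.378 + 2.222i, 3.378 - 2.222i, 0.2447
Has complex eigenvalues (not diagonalizable over ℝ).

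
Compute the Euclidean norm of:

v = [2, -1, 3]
3.742

||v||₂ = √((2)² + (-1)² + (3)²) = √14 = 3.742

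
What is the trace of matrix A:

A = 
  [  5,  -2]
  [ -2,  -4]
1

tr(A) = 5 + -4 = 1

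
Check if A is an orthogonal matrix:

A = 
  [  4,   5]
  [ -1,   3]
No

AᵀA = 
  [ 17,  17]
  [ 17,  34]
≠ I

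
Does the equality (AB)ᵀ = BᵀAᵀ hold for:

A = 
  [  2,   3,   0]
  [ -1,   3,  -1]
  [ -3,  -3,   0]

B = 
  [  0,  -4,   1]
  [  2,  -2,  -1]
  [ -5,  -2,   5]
Yes

(AB)ᵀ = 
  [  6,  11,  -6]
  [-14,   0,  18]
  [ -1,  -9,   0]

BᵀAᵀ = 
  [  6,  11,  -6]
  [-14,   0,  18]
  [ -1,  -9,   0]

Both sides are equal — this is the standard identity (AB)ᵀ = BᵀAᵀ, which holds for all A, B.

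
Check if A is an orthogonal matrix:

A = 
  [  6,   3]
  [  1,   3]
No

AᵀA = 
  [ 37,  21]
  [ 21,  18]
≠ I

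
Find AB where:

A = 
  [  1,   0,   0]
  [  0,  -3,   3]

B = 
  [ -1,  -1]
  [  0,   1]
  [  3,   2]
AB = 
  [ -1,  -1]
  [  9,   3]

A is 2×3 and B is 3×2, so AB is 2×2. Each entry is (row of A)·(column of B):
AB[1,1] = (1)(-1) + (0)(0) + (0)(3) = -1
AB[1,2] = (1)(-1) + (0)(1) + (0)(2) = -1
AB[2,1] = (0)(-1) + (-3)(0) + (3)(3) = 9
AB[2,2] = (0)(-1) + (-3)(1) + (3)(2) = 3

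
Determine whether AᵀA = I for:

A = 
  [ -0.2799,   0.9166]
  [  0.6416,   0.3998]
No

AᵀA = 
  [  0.4900,   0]
  [  0,   1]
≠ I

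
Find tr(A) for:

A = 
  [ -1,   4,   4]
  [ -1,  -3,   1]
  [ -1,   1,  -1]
-5

tr(A) = -1 + -3 + -1 = -5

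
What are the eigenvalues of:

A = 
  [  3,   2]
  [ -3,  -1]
tr(A) = 2, det(A) = 3
Characteristic polynomial: λ² - tr(A)λ + det(A) = λ² - 2λ + 3
λ² - 2λ + 3 = 0  ⇒  λ = (2 ± √((-2)² - 4·(3)))/2 = (2 ± √(-8))/2
  = 1 + i√2,  1 - i√2

λ = 1 + i√2, 1 - i√2  (≈ 1 + 1.414i, 1 - 1.414i)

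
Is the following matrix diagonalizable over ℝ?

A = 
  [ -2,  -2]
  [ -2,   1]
Yes

tr(A) = -1, det(A) = -6
Characteristic polynomial: λ² - tr(A)λ + det(A) = λ² + λ - 6
λ² + λ - 6 = (λ + 3)(λ - 2)
Eigenvalues: 2, -3
λ=-3: alg. mult. = 1, geom. mult. = 2 - rank(A - (-3)I) = 2 - 1 = 1
λ=2: alg. mult. = 1, geom. mult. = 2 - rank(A - (2)I) = 2 - 1 = 1
Sum of geometric multiplicities equals n, so A has n independent eigenvectors.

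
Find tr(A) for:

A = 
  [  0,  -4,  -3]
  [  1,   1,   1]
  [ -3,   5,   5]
6

tr(A) = 0 + 1 + 5 = 6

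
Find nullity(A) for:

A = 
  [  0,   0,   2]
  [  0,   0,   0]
nullity(A) = 2

Row reduce:
(no row operations needed)
REF = 
  [  0,   0,   2]
  [  0,   0,   0]
Pivot columns: 3 → 1 pivot.
rank(A) = 1, so nullity(A) = 3 - 1 = 2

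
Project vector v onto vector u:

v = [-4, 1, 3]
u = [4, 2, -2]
proj_u(v) = [-10/3, -5/3, 5/3]

v·u = (-4)(4) + (1)(2) + (3)(-2) = -20
u·u = (4)² + (2)² + (-2)² = 24
proj_u(v) = (v·u / u·u) × u = (-20/24) × u = (-5/6) × u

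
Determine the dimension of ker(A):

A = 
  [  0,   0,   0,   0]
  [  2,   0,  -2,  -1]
nullity(A) = 3

Row reduce:
Swap R1 ↔ R2
REF = 
  [  2,   0,  -2,  -1]
  [  0,   0,   0,   0]
Pivot columns: 1 → 1 pivot.
rank(A) = 1, so nullity(A) = 4 - 1 = 3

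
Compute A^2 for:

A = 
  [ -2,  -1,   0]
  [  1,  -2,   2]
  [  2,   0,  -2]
A² = A·A:
A²[1,1] = (-2)(-2) + (-1)(1) + (0)(2) = 3
A²[1,2] = (-2)(-1) + (-1)(-2) + (0)(0) = 4
A²[1,3] = (-2)(0) + (-1)(2) + (0)(-2) = -2
A²[2,1] = (1)(-2) + (-2)(1) + (2)(2) = 0
A²[2,2] = (1)(-1) + (-2)(-2) + (2)(0) = 3
A²[2,3] = (1)(0) + (-2)(2) + (2)(-2) = -8
A²[3,1] = (2)(-2) + (0)(1) + (-2)(2) = -8
A²[3,2] = (2)(-1) + (0)(-2) + (-2)(0) = -2
A²[3,3] = (2)(0) + (0)(2) + (-2)(-2) = 4
A² = 
  [  3,   4,  -2]
  [  0,   3,  -8]
  [ -8,  -2,   4]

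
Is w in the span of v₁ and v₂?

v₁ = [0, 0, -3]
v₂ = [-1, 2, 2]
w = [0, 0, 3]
Yes

Form the augmented matrix and row-reduce:
[v₁|v₂|w] = 
  [  0,  -1,   0]
  [  0,   2,   0]
  [ -3,   2,   3]
Swap R1 ↔ R3
R3 → R3 + (1/2)·R2
REF = 
  [ -3,   2,   3]
  [  0,   2,   0]
  [  0,   0,   0]

No row of the form [0 0 | nonzero], so the system is consistent. Back-substitution gives c₁ = -1, c₂ = 0: w = (-1)·v₁ + (0)·v₂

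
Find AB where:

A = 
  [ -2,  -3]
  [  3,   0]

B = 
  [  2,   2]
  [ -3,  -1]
AB = 
  [  5,  -1]
  [  6,   6]

A is 2×2 and B is 2×2, so AB is 2×2. Each entry is (row of A)·(column of B):
AB[1,1] = (-2)(2) + (-3)(-3) = 5
AB[1,2] = (-2)(2) + (-3)(-1) = -1
AB[2,1] = (3)(2) + (0)(-3) = 6
AB[2,2] = (3)(2) + (0)(-1) = 6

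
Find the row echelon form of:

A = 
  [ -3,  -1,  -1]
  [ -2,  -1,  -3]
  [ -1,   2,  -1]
Row operations:
R2 → R2 - (2/3)·R1
R3 → R3 - (1/3)·R1
R3 → R3 + (7)·R2

Resulting echelon form:
REF = 
  [  -3,   -1,   -1]
  [   0, -1/3, -7/3]
  [   0,    0,  -17]

Rank = 3 (number of non-zero pivot rows).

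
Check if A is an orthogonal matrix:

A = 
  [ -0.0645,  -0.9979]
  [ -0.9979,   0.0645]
Yes

AᵀA = 
  [  1,   0]
  [  0,   1]
≈ I (equal to I up to the 4-dp rounding of the entries)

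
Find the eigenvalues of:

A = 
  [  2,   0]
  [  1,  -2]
tr(A) = 0, det(A) = -4
Characteristic polynomial: λ² - tr(A)λ + det(A) = λ² - 4
λ² - 4 = (λ + 2)(λ - 2)

λ = 2, -2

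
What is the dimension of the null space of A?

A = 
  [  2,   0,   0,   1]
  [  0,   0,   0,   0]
nullity(A) = 3

Row reduce:
(no row operations needed)
REF = 
  [  2,   0,   0,   1]
  [  0,   0,   0,   0]
Pivot columns: 1 → 1 pivot.
rank(A) = 1, so nullity(A) = 4 - 1 = 3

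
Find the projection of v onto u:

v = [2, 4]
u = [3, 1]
proj_u(v) = [3, 1]

v·u = (2)(3) + (4)(1) = 10
u·u = (3)² + (1)² = 10
proj_u(v) = (v·u / u·u) × u = (10/10) × u = (1) × u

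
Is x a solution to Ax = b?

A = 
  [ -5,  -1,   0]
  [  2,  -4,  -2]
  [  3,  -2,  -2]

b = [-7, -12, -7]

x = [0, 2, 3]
No

Ax = [-2, -14, -10] ≠ b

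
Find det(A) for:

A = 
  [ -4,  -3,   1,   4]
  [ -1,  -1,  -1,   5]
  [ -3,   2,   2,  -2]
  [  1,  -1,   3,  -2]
-176

Cofactor expansion along row 1: det(A) = a₁₁M₁₁ - a₁₂M₁₂ + a₁₃M₁₃ - a₁₄M₁₄

M₁₁ = det[[-1, -1, 5]; [2, 2, -2]; [-1, 3, -2]]
  = (-1)·((2)(-2) - (-2)(3)) - (-1)·((2)(-2) - (-2)(-1)) + (5)·((2)(3) - (2)(-1))
  = (-1)(2) - (-1)(-6) + (5)(8)
  = 32
M₁₂ = det[[-1, -1, 5]; [-3, 2, -2]; [1, 3, -2]]
  = (-1)·((2)(-2) - (-2)(3)) - (-1)·((-3)(-2) - (-2)(1)) + (5)·((-3)(3) - (2)(1))
  = (-1)(2) - (-1)(8) + (5)(-11)
  = -49
M₁₃ = det[[-1, -1, 5]; [-3, 2, -2]; [1, -1, -2]]
  = (-1)·((2)(-2) - (-2)(-1)) - (-1)·((-3)(-2) - (-2)(1)) + (5)·((-3)(-1) - (2)(1))
  = (-1)(-6) - (-1)(8) + (5)(1)
  = 19
M₁₄ = det[[-1, -1, -1]; [-3, 2, 2]; [1, -1, 3]]
  = (-1)·((2)(3) - (2)(-1)) - (-1)·((-3)(3) - (2)(1)) + (-1)·((-3)(-1) - (2)(1))
  = (-1)(8) - (-1)(-11) + (-1)(1)
  = -20

det(A) = (-4)(32) - (-3)(-49) + (1)(19) - (4)(-20) = -176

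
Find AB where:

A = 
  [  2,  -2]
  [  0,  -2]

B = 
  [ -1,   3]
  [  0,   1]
A is 2×2 and B is 2×2, so AB is 2×2. Each entry is (row of A)·(column of B):
AB[1,1] = (2)(-1) + (-2)(0) = -2
AB[1,2] = (2)(3) + (-2)(1) = 4
AB[2,1] = (0)(-1) + (-2)(0) = 0
AB[2,2] = (0)(3) + (-2)(1) = -2

AB = 
  [ -2,   4]
  [  0,  -2]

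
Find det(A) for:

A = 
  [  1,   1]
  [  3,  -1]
-4

For a 2×2 matrix, det = ad - bc = (1)(-1) - (1)(3) = -4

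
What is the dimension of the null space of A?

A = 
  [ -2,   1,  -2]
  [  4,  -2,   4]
nullity(A) = 2

Row reduce:
R2 → R2 + (2)·R1
REF = 
  [ -2,   1,  -2]
  [  0,   0,   0]
Pivot columns: 1 → 1 pivot.
rank(A) = 1, so nullity(A) = 3 - 1 = 2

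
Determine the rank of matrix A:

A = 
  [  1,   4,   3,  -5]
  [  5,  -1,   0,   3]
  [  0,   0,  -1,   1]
rank(A) = 3

Row reduce:
R2 → R2 - (5)·R1
REF = 
  [  1,   4,   3,  -5]
  [  0, -21, -15,  28]
  [  0,   0,  -1,   1]
Pivot columns: 1, 2, 3 → 3 pivots.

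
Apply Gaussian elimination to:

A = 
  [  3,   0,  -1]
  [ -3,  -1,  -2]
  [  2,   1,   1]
Row operations:
R2 → R2 + (1)·R1
R3 → R3 - (2/3)·R1
R3 → R3 + (1)·R2

Resulting echelon form:
REF = 
  [   3,    0,   -1]
  [   0,   -1,   -3]
  [   0,    0, -4/3]

Rank = 3 (number of non-zero pivot rows).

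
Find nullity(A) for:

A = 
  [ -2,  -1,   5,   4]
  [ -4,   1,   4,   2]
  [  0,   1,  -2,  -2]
nullity(A) = 2

Row reduce:
R2 → R2 - (2)·R1
R3 → R3 - (1/3)·R2
REF = 
  [ -2,  -1,   5,   4]
  [  0,   3,  -6,  -6]
  [  0,   0,   0,   0]
Pivot columns: 1, 2 → 2 pivots.
rank(A) = 2, so nullity(A) = 4 - 2 = 2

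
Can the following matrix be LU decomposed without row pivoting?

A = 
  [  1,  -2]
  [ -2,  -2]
Yes.
A[1,1] = 1 ≠ 0, so Gaussian elimination proceeds without a row swap: multiplier ℓ₂₁ = (-2)/(1) = -2, and U[2,2] = -2 - (-2)(-2) = -6.
L = 
  [  1,   0]
  [ -2,   1]
U = 
  [  1,  -2]
  [  0,  -6]
Check row 2 of LU: [(-2)(1), (-2)(-2) + (-6)] = [-2, -2] = row 2 of A ✓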